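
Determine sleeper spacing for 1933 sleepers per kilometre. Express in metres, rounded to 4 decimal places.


Spacing = 1000 m / number of sleepers
Spacing = 1000 / 1933
Spacing = 0.5173 m

0.5173


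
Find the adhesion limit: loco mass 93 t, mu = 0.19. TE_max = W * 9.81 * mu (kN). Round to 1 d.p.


TE_max = W * g * mu
TE_max = 93 * 9.81 * 0.19
TE_max = 912.33 * 0.19
TE_max = 173.3 kN

173.3


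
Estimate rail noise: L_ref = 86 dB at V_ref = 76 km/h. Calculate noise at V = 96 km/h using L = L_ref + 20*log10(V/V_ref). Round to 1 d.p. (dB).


V/V_ref = 96 / 76 = 1.263158
log10(1.263158) = 0.101458
20 * 0.101458 = 2.0292
L = 86 + 2.0292 = 88.0 dB

88.0


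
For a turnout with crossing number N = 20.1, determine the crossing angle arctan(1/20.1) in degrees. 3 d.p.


1/N = 1/20.1 = 0.049751
angle = arctan(0.049751) = 0.04971 rad
angle = 0.04971 * 180/pi = 2.848 degrees

2.848


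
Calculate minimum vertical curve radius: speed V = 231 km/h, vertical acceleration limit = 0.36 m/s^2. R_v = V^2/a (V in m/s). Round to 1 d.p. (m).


Convert speed: V = 231 / 3.6 = 64.1667 m/s
V^2 = 4117.3611 m^2/s^2
R_v = 4117.3611 / 0.36
R_v = 11437.1 m

11437.1


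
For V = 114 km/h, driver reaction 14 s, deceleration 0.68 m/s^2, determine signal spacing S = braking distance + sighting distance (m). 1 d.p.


V = 114 / 3.6 = 31.6667 m/s
Braking distance = 31.6667^2 / (2*0.68) = 737.3366 m
Sighting distance = 31.6667 * 14 = 443.3333 m
S = 737.3366 + 443.3333 = 1180.7 m

1180.7


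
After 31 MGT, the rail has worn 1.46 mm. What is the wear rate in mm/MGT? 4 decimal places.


Wear rate = total wear / cumulative tonnage
Rate = 1.46 / 31
Rate = 0.0471 mm/MGT

0.0471


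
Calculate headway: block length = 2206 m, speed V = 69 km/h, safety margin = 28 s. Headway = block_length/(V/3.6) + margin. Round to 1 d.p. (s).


V = 69 / 3.6 = 19.1667 m/s
Block traversal time = 2206 / 19.1667 = 115.0957 s
Headway = 115.0957 + 28
Headway = 143.1 s

143.1


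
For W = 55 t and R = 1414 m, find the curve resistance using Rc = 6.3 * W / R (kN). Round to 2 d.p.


Rc = 6.3 * W / R
Rc = 6.3 * 55 / 1414
Rc = 346.5 / 1414
Rc = 0.25 kN

0.25


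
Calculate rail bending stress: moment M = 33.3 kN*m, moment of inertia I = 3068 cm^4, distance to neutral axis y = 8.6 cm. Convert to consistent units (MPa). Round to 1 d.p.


Convert units:
M = 33.3 kN*m = 33300000 N*mm
y = 8.6 cm = 86 mm
I = 3068 cm^4 = 30680000 mm^4
sigma = 33300000 * 86 / 30680000
sigma = 93.3 MPa

93.3


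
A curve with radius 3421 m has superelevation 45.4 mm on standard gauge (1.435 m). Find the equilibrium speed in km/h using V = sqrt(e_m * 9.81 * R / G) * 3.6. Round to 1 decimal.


Convert cant: e = 45.4 mm = 0.0454 m
V_ms = sqrt(0.0454 * 9.81 * 3421 / 1.435)
V_ms = sqrt(1061.759201) = 32.5846 m/s
V = 32.5846 * 3.6 = 117.3 km/h

117.3


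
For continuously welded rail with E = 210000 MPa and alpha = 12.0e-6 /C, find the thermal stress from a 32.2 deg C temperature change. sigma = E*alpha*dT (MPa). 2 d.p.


sigma = E * alpha * dT
sigma = 210000 * 12.0e-6 * 32.2
sigma = 2.52 * 32.2
sigma = 81.14 MPa

81.14


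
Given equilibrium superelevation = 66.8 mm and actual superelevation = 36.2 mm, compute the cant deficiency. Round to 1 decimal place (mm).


Cant deficiency = equilibrium cant - actual cant
CD = 66.8 - 36.2
CD = 30.6 mm

30.6


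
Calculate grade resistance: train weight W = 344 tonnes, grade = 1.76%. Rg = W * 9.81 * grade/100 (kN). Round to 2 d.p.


Rg = W * 9.81 * grade / 100
Rg = 344 * 9.81 * 1.76 / 100
Rg = 3374.64 * 0.0176
Rg = 59.39 kN

59.39


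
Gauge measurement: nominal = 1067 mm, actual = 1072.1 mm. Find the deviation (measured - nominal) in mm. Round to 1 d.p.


Deviation = measured - nominal
Deviation = 1072.1 - 1067
Deviation = 5.1 mm

5.1


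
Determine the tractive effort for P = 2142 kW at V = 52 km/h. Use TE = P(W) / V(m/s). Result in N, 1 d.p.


Convert: P = 2142 kW = 2142000 W
V = 52 / 3.6 = 14.4444 m/s
TE = 2142000 / 14.4444
TE = 148292.3 N

148292.3


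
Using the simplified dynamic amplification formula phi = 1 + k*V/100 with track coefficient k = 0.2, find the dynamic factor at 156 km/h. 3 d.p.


phi = 1 + k * V / 100
phi = 1 + 0.2 * 156 / 100
phi = 1 + 0.312
phi = 1.312

1.312


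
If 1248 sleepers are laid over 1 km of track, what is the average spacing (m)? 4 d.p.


Spacing = 1000 m / number of sleepers
Spacing = 1000 / 1248
Spacing = 0.8013 m

0.8013


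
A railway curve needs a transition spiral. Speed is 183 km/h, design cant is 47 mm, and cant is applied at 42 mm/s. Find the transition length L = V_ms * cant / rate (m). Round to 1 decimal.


Convert speed: V = 183 / 3.6 = 50.8333 m/s
L = 50.8333 * 47 / 42
L = 2389.1667 / 42
L = 56.9 m

56.9


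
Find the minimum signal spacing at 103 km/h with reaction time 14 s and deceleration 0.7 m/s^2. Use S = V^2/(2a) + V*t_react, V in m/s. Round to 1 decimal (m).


V = 103 / 3.6 = 28.6111 m/s
Braking distance = 28.6111^2 / (2*0.7) = 584.7112 m
Sighting distance = 28.6111 * 14 = 400.5556 m
S = 584.7112 + 400.5556 = 985.3 m

985.3


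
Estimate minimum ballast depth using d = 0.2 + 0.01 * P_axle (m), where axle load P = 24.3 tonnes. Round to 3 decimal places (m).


d = 0.2 + 0.01 * 24.3
d = 0.2 + 0.243
d = 0.443 m

0.443


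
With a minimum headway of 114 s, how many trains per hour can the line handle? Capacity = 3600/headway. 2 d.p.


Capacity = 3600 / headway
Capacity = 3600 / 114
Capacity = 31.58 trains/hour

31.58


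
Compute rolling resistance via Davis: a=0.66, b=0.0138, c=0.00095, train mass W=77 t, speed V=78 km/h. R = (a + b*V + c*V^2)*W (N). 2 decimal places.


b*V = 0.0138 * 78 = 1.0764
c*V^2 = 0.00095 * 6084 = 5.7798
R_per_t = 0.66 + 1.0764 + 5.7798 = 7.5162 N/t
R_total = 7.5162 * 77 = 578.75 N

578.75


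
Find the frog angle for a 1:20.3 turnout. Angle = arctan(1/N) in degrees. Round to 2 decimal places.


1/N = 1/20.3 = 0.049261
angle = arctan(0.049261) = 0.049221 rad
angle = 0.049221 * 180/pi = 2.82 degrees

2.82


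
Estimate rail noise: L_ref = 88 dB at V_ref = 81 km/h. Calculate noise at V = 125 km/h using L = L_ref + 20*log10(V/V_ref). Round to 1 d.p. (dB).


V/V_ref = 125 / 81 = 1.54321
log10(1.54321) = 0.188425
20 * 0.188425 = 3.7685
L = 88 + 3.7685 = 91.8 dB

91.8


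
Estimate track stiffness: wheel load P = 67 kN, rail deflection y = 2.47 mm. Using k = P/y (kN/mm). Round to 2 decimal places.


Track stiffness k = P / y
k = 67 / 2.47
k = 27.13 kN/mm

27.13


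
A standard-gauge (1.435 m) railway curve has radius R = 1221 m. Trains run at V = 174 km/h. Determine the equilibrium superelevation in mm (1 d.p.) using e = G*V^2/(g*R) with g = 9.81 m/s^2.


Convert speed: V = 174 / 3.6 = 48.3333 m/s
Apply formula: e = 1.435 * 48.3333^2 / (9.81 * 1221)
e = 1.435 * 2336.1111 / 11978.01
e = 0.279873 m = 279.9 mm

279.9


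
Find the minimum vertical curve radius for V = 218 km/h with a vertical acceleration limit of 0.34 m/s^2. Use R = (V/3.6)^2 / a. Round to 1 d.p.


Convert speed: V = 218 / 3.6 = 60.5556 m/s
V^2 = 3666.9753 m^2/s^2
R_v = 3666.9753 / 0.34
R_v = 10785.2 m

10785.2


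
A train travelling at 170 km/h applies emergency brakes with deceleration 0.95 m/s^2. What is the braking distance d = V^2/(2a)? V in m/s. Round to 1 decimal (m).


Convert speed: V = 170 / 3.6 = 47.2222 m/s
V^2 = 2229.9383
d = 2229.9383 / (2 * 0.95)
d = 2229.9383 / 1.9
d = 1173.7 m

1173.7


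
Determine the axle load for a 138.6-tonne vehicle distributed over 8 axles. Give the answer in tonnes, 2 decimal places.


Load per axle = total weight / number of axles
Load = 138.6 / 8
Load = 17.33 tonnes

17.33


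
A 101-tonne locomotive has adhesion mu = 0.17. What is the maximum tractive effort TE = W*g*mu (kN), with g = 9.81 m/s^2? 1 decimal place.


TE_max = W * g * mu
TE_max = 101 * 9.81 * 0.17
TE_max = 990.81 * 0.17
TE_max = 168.4 kN

168.4


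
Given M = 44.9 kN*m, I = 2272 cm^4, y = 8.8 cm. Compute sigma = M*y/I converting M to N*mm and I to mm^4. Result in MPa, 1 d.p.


Convert units:
M = 44.9 kN*m = 44900000 N*mm
y = 8.8 cm = 88 mm
I = 2272 cm^4 = 22720000 mm^4
sigma = 44900000 * 88 / 22720000
sigma = 173.9 MPa

173.9


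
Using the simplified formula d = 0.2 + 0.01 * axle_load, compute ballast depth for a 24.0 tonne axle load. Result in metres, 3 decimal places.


d = 0.2 + 0.01 * 24.0
d = 0.2 + 0.24
d = 0.440 m

0.440


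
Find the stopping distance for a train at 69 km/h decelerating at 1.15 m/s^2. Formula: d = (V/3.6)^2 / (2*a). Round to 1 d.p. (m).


Convert speed: V = 69 / 3.6 = 19.1667 m/s
V^2 = 367.3611
d = 367.3611 / (2 * 1.15)
d = 367.3611 / 2.3
d = 159.7 m

159.7


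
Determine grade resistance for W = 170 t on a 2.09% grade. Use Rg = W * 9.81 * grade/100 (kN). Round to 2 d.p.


Rg = W * 9.81 * grade / 100
Rg = 170 * 9.81 * 2.09 / 100
Rg = 1667.7 * 0.0209
Rg = 34.85 kN

34.85


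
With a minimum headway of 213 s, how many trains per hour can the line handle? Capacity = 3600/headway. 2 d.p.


Capacity = 3600 / headway
Capacity = 3600 / 213
Capacity = 16.90 trains/hour

16.90


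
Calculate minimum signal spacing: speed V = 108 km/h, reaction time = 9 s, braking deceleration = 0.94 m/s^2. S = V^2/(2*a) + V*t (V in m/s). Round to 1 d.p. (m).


V = 108 / 3.6 = 30.0 m/s
Braking distance = 30.0^2 / (2*0.94) = 478.7234 m
Sighting distance = 30.0 * 9 = 270.0 m
S = 478.7234 + 270.0 = 748.7 m

748.7


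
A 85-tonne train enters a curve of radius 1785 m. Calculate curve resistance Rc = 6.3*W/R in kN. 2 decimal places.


Rc = 6.3 * W / R
Rc = 6.3 * 85 / 1785
Rc = 535.5 / 1785
Rc = 0.30 kN

0.30


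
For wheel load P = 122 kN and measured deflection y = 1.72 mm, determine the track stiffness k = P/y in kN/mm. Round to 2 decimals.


Track stiffness k = P / y
k = 122 / 1.72
k = 70.93 kN/mm

70.93


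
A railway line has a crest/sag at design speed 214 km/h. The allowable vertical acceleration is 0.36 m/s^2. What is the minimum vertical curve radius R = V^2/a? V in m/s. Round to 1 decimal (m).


Convert speed: V = 214 / 3.6 = 59.4444 m/s
V^2 = 3533.642 m^2/s^2
R_v = 3533.642 / 0.36
R_v = 9815.7 m

9815.7


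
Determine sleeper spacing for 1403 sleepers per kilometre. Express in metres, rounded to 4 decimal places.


Spacing = 1000 m / number of sleepers
Spacing = 1000 / 1403
Spacing = 0.7128 m

0.7128


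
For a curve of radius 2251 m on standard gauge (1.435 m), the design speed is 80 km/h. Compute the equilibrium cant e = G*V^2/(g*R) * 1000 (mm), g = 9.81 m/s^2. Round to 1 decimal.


Convert speed: V = 80 / 3.6 = 22.2222 m/s
Apply formula: e = 1.435 * 22.2222^2 / (9.81 * 2251)
e = 1.435 * 493.8272 / 22082.31
e = 0.032091 m = 32.1 mm

32.1


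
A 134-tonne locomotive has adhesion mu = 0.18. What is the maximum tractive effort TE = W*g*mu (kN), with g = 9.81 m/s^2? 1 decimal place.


TE_max = W * g * mu
TE_max = 134 * 9.81 * 0.18
TE_max = 1314.54 * 0.18
TE_max = 236.6 kN

236.6


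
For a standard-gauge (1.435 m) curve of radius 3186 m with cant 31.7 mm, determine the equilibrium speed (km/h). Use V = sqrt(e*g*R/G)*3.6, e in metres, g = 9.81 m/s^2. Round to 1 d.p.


Convert cant: e = 31.7 mm = 0.0317 m
V_ms = sqrt(0.0317 * 9.81 * 3186 / 1.435)
V_ms = sqrt(690.433953) = 26.2761 m/s
V = 26.2761 * 3.6 = 94.6 km/h

94.6


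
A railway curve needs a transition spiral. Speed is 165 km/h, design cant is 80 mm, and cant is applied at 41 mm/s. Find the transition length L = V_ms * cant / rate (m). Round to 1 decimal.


Convert speed: V = 165 / 3.6 = 45.8333 m/s
L = 45.8333 * 80 / 41
L = 3666.6667 / 41
L = 89.4 m

89.4


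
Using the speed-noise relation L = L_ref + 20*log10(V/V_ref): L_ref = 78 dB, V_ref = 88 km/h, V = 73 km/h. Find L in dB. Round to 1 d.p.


V/V_ref = 73 / 88 = 0.829545
log10(0.829545) = -0.08116
20 * -0.08116 = -1.6232
L = 78 + -1.6232 = 76.4 dB

76.4


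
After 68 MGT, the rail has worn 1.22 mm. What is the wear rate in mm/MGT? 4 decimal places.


Wear rate = total wear / cumulative tonnage
Rate = 1.22 / 68
Rate = 0.0179 mm/MGT

0.0179


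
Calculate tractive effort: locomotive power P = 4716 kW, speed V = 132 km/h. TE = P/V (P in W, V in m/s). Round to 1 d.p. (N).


Convert: P = 4716 kW = 4716000 W
V = 132 / 3.6 = 36.6667 m/s
TE = 4716000 / 36.6667
TE = 128618.2 N

128618.2


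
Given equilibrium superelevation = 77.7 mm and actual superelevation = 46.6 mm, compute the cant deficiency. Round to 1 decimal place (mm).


Cant deficiency = equilibrium cant - actual cant
CD = 77.7 - 46.6
CD = 31.1 mm

31.1


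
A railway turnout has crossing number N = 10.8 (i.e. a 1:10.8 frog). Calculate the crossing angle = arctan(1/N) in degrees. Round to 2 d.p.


1/N = 1/10.8 = 0.092593
angle = arctan(0.092593) = 0.092329 rad
angle = 0.092329 * 180/pi = 5.29 degrees

5.29


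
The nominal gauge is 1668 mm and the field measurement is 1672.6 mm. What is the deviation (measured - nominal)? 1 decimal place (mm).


Deviation = measured - nominal
Deviation = 1672.6 - 1668
Deviation = 4.6 mm

4.6


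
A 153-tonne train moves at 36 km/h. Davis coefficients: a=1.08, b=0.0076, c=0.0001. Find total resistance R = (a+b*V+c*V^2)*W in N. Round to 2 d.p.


b*V = 0.0076 * 36 = 0.2736
c*V^2 = 0.0001 * 1296 = 0.1296
R_per_t = 1.08 + 0.2736 + 0.1296 = 1.4832 N/t
R_total = 1.4832 * 153 = 226.93 N

226.93


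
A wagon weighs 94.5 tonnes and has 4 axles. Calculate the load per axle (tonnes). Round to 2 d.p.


Load per axle = total weight / number of axles
Load = 94.5 / 4
Load = 23.63 tonnes

23.63


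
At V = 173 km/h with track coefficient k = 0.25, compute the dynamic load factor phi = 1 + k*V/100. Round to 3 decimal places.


phi = 1 + k * V / 100
phi = 1 + 0.25 * 173 / 100
phi = 1 + 0.4325
phi = 1.433

1.433


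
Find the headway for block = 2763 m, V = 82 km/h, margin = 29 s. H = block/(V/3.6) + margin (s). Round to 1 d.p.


V = 82 / 3.6 = 22.7778 m/s
Block traversal time = 2763 / 22.7778 = 121.3024 s
Headway = 121.3024 + 29
Headway = 150.3 s

150.3


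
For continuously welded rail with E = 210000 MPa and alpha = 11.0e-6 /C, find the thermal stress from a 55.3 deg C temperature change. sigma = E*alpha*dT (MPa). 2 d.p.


sigma = E * alpha * dT
sigma = 210000 * 11.0e-6 * 55.3
sigma = 2.31 * 55.3
sigma = 127.74 MPa

127.74


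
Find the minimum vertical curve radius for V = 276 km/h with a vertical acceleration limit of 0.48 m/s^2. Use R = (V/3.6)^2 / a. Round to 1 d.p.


Convert speed: V = 276 / 3.6 = 76.6667 m/s
V^2 = 5877.7778 m^2/s^2
R_v = 5877.7778 / 0.48
R_v = 12245.4 m

12245.4


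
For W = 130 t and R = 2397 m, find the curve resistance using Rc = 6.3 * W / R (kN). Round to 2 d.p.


Rc = 6.3 * W / R
Rc = 6.3 * 130 / 2397
Rc = 819.0 / 2397
Rc = 0.34 kN

0.34


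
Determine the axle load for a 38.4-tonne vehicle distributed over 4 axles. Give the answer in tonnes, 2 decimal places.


Load per axle = total weight / number of axles
Load = 38.4 / 4
Load = 9.60 tonnes

9.60


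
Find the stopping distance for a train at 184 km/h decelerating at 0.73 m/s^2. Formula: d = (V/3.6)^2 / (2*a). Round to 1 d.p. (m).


Convert speed: V = 184 / 3.6 = 51.1111 m/s
V^2 = 2612.3457
d = 2612.3457 / (2 * 0.73)
d = 2612.3457 / 1.46
d = 1789.3 m

1789.3


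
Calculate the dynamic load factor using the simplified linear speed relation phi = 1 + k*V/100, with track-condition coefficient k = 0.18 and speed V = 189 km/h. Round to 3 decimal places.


phi = 1 + k * V / 100
phi = 1 + 0.18 * 189 / 100
phi = 1 + 0.3402
phi = 1.340

1.340


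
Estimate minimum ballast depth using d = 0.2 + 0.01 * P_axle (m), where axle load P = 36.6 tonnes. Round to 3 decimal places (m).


d = 0.2 + 0.01 * 36.6
d = 0.2 + 0.366
d = 0.566 m

0.566


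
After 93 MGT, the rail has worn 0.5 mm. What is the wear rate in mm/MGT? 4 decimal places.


Wear rate = total wear / cumulative tonnage
Rate = 0.5 / 93
Rate = 0.0054 mm/MGT

0.0054


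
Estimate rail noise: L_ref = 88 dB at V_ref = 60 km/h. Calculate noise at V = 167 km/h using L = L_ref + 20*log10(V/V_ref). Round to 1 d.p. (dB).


V/V_ref = 167 / 60 = 2.783333
log10(2.783333) = 0.444565
20 * 0.444565 = 8.8913
L = 88 + 8.8913 = 96.9 dB

96.9


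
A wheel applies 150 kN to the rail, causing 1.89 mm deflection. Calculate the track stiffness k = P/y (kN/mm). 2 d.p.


Track stiffness k = P / y
k = 150 / 1.89
k = 79.37 kN/mm

79.37


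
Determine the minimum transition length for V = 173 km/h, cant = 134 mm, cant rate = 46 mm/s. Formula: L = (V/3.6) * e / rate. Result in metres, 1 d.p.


Convert speed: V = 173 / 3.6 = 48.0556 m/s
L = 48.0556 * 134 / 46
L = 6439.4444 / 46
L = 140.0 m

140.0


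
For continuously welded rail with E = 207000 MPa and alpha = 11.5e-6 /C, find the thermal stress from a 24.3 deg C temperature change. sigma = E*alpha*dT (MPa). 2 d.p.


sigma = E * alpha * dT
sigma = 207000 * 11.5e-6 * 24.3
sigma = 2.3805 * 24.3
sigma = 57.85 MPa

57.85


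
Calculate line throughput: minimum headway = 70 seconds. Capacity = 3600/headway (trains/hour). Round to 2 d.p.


Capacity = 3600 / headway
Capacity = 3600 / 70
Capacity = 51.43 trains/hour

51.43


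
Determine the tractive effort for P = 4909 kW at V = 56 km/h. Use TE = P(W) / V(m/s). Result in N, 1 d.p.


Convert: P = 4909 kW = 4909000 W
V = 56 / 3.6 = 15.5556 m/s
TE = 4909000 / 15.5556
TE = 315578.6 N

315578.6


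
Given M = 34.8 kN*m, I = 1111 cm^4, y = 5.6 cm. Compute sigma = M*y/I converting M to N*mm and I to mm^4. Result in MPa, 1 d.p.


Convert units:
M = 34.8 kN*m = 34800000 N*mm
y = 5.6 cm = 56 mm
I = 1111 cm^4 = 11110000 mm^4
sigma = 34800000 * 56 / 11110000
sigma = 175.4 MPa

175.4


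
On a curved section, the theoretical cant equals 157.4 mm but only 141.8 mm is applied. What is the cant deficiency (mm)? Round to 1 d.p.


Cant deficiency = equilibrium cant - actual cant
CD = 157.4 - 141.8
CD = 15.6 mm

15.6


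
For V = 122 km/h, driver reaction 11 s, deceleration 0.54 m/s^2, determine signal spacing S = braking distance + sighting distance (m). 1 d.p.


V = 122 / 3.6 = 33.8889 m/s
Braking distance = 33.8889^2 / (2*0.54) = 1063.3859 m
Sighting distance = 33.8889 * 11 = 372.7778 m
S = 1063.3859 + 372.7778 = 1436.2 m

1436.2


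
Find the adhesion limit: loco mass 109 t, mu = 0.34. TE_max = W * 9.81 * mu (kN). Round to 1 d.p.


TE_max = W * g * mu
TE_max = 109 * 9.81 * 0.34
TE_max = 1069.29 * 0.34
TE_max = 363.6 kN

363.6


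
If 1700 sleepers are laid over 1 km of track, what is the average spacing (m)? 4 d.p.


Spacing = 1000 m / number of sleepers
Spacing = 1000 / 1700
Spacing = 0.5882 m

0.5882


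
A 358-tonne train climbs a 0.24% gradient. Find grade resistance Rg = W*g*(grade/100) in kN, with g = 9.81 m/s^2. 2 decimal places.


Rg = W * 9.81 * grade / 100
Rg = 358 * 9.81 * 0.24 / 100
Rg = 3511.98 * 0.0024
Rg = 8.43 kN

8.43


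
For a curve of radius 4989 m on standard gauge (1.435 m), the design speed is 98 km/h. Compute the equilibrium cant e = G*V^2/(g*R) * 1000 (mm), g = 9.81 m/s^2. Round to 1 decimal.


Convert speed: V = 98 / 3.6 = 27.2222 m/s
Apply formula: e = 1.435 * 27.2222^2 / (9.81 * 4989)
e = 1.435 * 741.0494 / 48942.09
e = 0.021728 m = 21.7 mm

21.7


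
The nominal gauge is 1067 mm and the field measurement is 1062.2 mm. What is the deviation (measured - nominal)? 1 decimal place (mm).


Deviation = measured - nominal
Deviation = 1062.2 - 1067
Deviation = -4.8 mm

-4.8


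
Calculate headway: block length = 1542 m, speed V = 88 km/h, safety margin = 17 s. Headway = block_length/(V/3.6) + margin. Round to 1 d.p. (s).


V = 88 / 3.6 = 24.4444 m/s
Block traversal time = 1542 / 24.4444 = 63.0818 s
Headway = 63.0818 + 17
Headway = 80.1 s

80.1


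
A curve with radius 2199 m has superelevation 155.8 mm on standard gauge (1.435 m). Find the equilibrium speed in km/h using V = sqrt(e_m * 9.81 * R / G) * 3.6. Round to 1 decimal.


Convert cant: e = 155.8 mm = 0.1558 m
V_ms = sqrt(0.1558 * 9.81 * 2199 / 1.435)
V_ms = sqrt(2342.123486) = 48.3955 m/s
V = 48.3955 * 3.6 = 174.2 km/h

174.2


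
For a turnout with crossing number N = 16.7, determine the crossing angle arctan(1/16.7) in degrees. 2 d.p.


1/N = 1/16.7 = 0.05988
angle = arctan(0.05988) = 0.059809 rad
angle = 0.059809 * 180/pi = 3.43 degrees

3.43


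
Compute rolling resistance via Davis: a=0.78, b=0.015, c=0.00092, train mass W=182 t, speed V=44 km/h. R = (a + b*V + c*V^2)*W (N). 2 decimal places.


b*V = 0.015 * 44 = 0.66
c*V^2 = 0.00092 * 1936 = 1.78112
R_per_t = 0.78 + 0.66 + 1.78112 = 3.22112 N/t
R_total = 3.22112 * 182 = 586.24 N

586.24


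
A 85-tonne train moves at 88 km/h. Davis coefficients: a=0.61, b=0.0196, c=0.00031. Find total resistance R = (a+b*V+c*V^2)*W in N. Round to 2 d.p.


b*V = 0.0196 * 88 = 1.7248
c*V^2 = 0.00031 * 7744 = 2.40064
R_per_t = 0.61 + 1.7248 + 2.40064 = 4.73544 N/t
R_total = 4.73544 * 85 = 402.51 N

402.51


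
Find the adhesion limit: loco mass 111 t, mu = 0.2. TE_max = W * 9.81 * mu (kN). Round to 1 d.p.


TE_max = W * g * mu
TE_max = 111 * 9.81 * 0.2
TE_max = 1088.91 * 0.2
TE_max = 217.8 kN

217.8


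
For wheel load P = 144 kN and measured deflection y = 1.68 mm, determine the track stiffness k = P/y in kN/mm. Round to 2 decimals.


Track stiffness k = P / y
k = 144 / 1.68
k = 85.71 kN/mm

85.71


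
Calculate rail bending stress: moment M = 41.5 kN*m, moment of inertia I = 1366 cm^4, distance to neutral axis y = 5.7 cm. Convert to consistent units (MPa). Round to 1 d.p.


Convert units:
M = 41.5 kN*m = 41500000 N*mm
y = 5.7 cm = 57 mm
I = 1366 cm^4 = 13660000 mm^4
sigma = 41500000 * 57 / 13660000
sigma = 173.2 MPa

173.2


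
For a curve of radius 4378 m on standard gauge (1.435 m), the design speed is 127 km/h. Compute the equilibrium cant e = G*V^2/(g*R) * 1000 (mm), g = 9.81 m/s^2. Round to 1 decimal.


Convert speed: V = 127 / 3.6 = 35.2778 m/s
Apply formula: e = 1.435 * 35.2778^2 / (9.81 * 4378)
e = 1.435 * 1244.5216 / 42948.18
e = 0.041582 m = 41.6 mm

41.6


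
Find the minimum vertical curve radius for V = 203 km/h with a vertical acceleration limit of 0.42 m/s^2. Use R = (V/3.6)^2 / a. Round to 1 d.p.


Convert speed: V = 203 / 3.6 = 56.3889 m/s
V^2 = 3179.7068 m^2/s^2
R_v = 3179.7068 / 0.42
R_v = 7570.7 m

7570.7


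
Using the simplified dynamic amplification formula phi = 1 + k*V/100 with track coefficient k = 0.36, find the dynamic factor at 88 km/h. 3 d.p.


phi = 1 + k * V / 100
phi = 1 + 0.36 * 88 / 100
phi = 1 + 0.3168
phi = 1.317

1.317


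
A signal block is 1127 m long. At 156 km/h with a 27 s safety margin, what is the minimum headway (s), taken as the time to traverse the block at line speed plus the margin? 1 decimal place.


V = 156 / 3.6 = 43.3333 m/s
Block traversal time = 1127 / 43.3333 = 26.0077 s
Headway = 26.0077 + 27
Headway = 53.0 s

53.0


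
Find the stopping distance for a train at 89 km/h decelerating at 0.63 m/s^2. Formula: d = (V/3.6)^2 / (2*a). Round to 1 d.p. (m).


Convert speed: V = 89 / 3.6 = 24.7222 m/s
V^2 = 611.1883
d = 611.1883 / (2 * 0.63)
d = 611.1883 / 1.26
d = 485.1 m

485.1


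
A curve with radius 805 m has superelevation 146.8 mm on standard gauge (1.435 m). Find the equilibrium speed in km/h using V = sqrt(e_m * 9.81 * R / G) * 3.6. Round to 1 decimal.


Convert cant: e = 146.8 mm = 0.1468 m
V_ms = sqrt(0.1468 * 9.81 * 805 / 1.435)
V_ms = sqrt(807.865463) = 28.423 m/s
V = 28.423 * 3.6 = 102.3 km/h

102.3


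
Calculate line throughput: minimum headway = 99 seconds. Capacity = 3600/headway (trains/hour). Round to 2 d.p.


Capacity = 3600 / headway
Capacity = 3600 / 99
Capacity = 36.36 trains/hour

36.36


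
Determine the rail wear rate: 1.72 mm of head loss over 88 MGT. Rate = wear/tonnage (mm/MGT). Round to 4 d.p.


Wear rate = total wear / cumulative tonnage
Rate = 1.72 / 88
Rate = 0.0195 mm/MGT

0.0195


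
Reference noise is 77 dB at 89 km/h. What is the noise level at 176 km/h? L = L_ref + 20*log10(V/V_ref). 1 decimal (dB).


V/V_ref = 176 / 89 = 1.977528
log10(1.977528) = 0.296123
20 * 0.296123 = 5.9225
L = 77 + 5.9225 = 82.9 dB

82.9


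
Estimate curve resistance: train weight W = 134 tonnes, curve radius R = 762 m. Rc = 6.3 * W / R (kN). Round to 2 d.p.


Rc = 6.3 * W / R
Rc = 6.3 * 134 / 762
Rc = 844.2 / 762
Rc = 1.11 kN

1.11


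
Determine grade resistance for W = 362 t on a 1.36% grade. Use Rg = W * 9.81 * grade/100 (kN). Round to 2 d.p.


Rg = W * 9.81 * grade / 100
Rg = 362 * 9.81 * 1.36 / 100
Rg = 3551.22 * 0.0136
Rg = 48.30 kN

48.30


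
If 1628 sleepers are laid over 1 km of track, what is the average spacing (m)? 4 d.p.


Spacing = 1000 m / number of sleepers
Spacing = 1000 / 1628
Spacing = 0.6143 m

0.6143


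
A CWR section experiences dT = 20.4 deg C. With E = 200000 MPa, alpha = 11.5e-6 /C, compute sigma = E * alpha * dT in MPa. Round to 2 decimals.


sigma = E * alpha * dT
sigma = 200000 * 11.5e-6 * 20.4
sigma = 2.3 * 20.4
sigma = 46.92 MPa

46.92


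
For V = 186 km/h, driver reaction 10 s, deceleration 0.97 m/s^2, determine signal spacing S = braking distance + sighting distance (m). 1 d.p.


V = 186 / 3.6 = 51.6667 m/s
Braking distance = 51.6667^2 / (2*0.97) = 1376.0023 m
Sighting distance = 51.6667 * 10 = 516.6667 m
S = 1376.0023 + 516.6667 = 1892.7 m

1892.7


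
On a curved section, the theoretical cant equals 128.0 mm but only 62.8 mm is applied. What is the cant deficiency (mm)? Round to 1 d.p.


Cant deficiency = equilibrium cant - actual cant
CD = 128.0 - 62.8
CD = 65.2 mm

65.2


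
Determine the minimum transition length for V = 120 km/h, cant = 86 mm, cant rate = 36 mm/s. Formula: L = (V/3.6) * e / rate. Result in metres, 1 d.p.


Convert speed: V = 120 / 3.6 = 33.3333 m/s
L = 33.3333 * 86 / 36
L = 2866.6667 / 36
L = 79.6 m

79.6


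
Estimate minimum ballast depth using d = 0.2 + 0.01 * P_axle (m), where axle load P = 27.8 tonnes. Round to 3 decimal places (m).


d = 0.2 + 0.01 * 27.8
d = 0.2 + 0.278
d = 0.478 m

0.478


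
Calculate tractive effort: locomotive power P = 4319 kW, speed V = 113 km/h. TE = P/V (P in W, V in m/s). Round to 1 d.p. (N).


Convert: P = 4319 kW = 4319000 W
V = 113 / 3.6 = 31.3889 m/s
TE = 4319000 / 31.3889
TE = 137596.5 N

137596.5


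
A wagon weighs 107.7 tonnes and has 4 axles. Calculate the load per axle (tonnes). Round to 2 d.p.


Load per axle = total weight / number of axles
Load = 107.7 / 4
Load = 26.93 tonnes

26.93


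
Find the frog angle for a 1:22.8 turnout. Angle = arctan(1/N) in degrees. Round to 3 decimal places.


1/N = 1/22.8 = 0.04386
angle = arctan(0.04386) = 0.043832 rad
angle = 0.043832 * 180/pi = 2.511 degrees

2.511


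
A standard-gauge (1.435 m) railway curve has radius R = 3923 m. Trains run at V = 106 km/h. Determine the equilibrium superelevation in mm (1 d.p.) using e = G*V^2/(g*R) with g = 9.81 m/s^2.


Convert speed: V = 106 / 3.6 = 29.4444 m/s
Apply formula: e = 1.435 * 29.4444^2 / (9.81 * 3923)
e = 1.435 * 866.9753 / 38484.63
e = 0.032327 m = 32.3 mm

32.3


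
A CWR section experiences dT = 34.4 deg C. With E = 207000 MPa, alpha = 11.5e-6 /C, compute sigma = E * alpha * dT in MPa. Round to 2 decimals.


sigma = E * alpha * dT
sigma = 207000 * 11.5e-6 * 34.4
sigma = 2.3805 * 34.4
sigma = 81.89 MPa

81.89


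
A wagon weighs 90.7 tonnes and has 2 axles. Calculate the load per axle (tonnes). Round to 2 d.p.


Load per axle = total weight / number of axles
Load = 90.7 / 2
Load = 45.35 tonnes

45.35


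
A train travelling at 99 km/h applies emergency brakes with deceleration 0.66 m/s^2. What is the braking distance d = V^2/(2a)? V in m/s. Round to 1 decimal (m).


Convert speed: V = 99 / 3.6 = 27.5 m/s
V^2 = 756.25
d = 756.25 / (2 * 0.66)
d = 756.25 / 1.32
d = 572.9 m

572.9


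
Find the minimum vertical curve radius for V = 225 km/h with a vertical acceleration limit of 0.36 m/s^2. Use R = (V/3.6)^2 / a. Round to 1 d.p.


Convert speed: V = 225 / 3.6 = 62.5 m/s
V^2 = 3906.25 m^2/s^2
R_v = 3906.25 / 0.36
R_v = 10850.7 m

10850.7


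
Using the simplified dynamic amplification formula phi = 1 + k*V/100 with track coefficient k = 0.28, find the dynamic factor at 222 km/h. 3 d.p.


phi = 1 + k * V / 100
phi = 1 + 0.28 * 222 / 100
phi = 1 + 0.6216
phi = 1.622

1.622


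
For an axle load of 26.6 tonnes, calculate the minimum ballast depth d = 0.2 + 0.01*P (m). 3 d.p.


d = 0.2 + 0.01 * 26.6
d = 0.2 + 0.266
d = 0.466 m

0.466


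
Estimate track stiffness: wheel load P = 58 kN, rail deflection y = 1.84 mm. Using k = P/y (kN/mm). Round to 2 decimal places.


Track stiffness k = P / y
k = 58 / 1.84
k = 31.52 kN/mm

31.52


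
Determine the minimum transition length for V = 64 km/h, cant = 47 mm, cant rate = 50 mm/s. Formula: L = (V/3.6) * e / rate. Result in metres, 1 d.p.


Convert speed: V = 64 / 3.6 = 17.7778 m/s
L = 17.7778 * 47 / 50
L = 835.5556 / 50
L = 16.7 m

16.7


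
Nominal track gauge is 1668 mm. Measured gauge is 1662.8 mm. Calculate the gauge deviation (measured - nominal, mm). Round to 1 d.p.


Deviation = measured - nominal
Deviation = 1662.8 - 1668
Deviation = -5.2 mm

-5.2


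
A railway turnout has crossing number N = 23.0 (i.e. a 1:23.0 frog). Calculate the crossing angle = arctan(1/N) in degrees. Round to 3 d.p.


1/N = 1/23.0 = 0.043478
angle = arctan(0.043478) = 0.043451 rad
angle = 0.043451 * 180/pi = 2.490 degrees

2.490


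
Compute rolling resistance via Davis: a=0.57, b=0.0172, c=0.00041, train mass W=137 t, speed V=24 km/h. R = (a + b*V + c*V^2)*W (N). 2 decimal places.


b*V = 0.0172 * 24 = 0.4128
c*V^2 = 0.00041 * 576 = 0.23616
R_per_t = 0.57 + 0.4128 + 0.23616 = 1.21896 N/t
R_total = 1.21896 * 137 = 167.00 N

167.00


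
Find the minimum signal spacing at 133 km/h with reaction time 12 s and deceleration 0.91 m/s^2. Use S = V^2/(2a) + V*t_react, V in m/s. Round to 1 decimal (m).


V = 133 / 3.6 = 36.9444 m/s
Braking distance = 36.9444^2 / (2*0.91) = 749.9406 m
Sighting distance = 36.9444 * 12 = 443.3333 m
S = 749.9406 + 443.3333 = 1193.3 m

1193.3


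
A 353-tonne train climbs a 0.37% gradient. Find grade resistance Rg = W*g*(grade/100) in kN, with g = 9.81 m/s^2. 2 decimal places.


Rg = W * 9.81 * grade / 100
Rg = 353 * 9.81 * 0.37 / 100
Rg = 3462.93 * 0.0037
Rg = 12.81 kN

12.81


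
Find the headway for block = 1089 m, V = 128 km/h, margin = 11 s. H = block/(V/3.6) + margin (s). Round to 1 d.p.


V = 128 / 3.6 = 35.5556 m/s
Block traversal time = 1089 / 35.5556 = 30.6281 s
Headway = 30.6281 + 11
Headway = 41.6 s

41.6


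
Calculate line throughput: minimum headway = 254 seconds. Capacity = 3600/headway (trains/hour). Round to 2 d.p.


Capacity = 3600 / headway
Capacity = 3600 / 254
Capacity = 14.17 trains/hour

14.17


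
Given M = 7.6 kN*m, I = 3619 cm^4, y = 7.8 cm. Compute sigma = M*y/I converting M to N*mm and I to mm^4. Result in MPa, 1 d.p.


Convert units:
M = 7.6 kN*m = 7600000 N*mm
y = 7.8 cm = 78 mm
I = 3619 cm^4 = 36190000 mm^4
sigma = 7600000 * 78 / 36190000
sigma = 16.4 MPa

16.4


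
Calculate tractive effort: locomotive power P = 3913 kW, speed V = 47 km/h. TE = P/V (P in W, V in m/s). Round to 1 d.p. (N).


Convert: P = 3913 kW = 3913000 W
V = 47 / 3.6 = 13.0556 m/s
TE = 3913000 / 13.0556
TE = 299719.1 N

299719.1


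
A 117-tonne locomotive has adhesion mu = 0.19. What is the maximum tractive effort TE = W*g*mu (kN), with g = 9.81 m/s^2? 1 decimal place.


TE_max = W * g * mu
TE_max = 117 * 9.81 * 0.19
TE_max = 1147.77 * 0.19
TE_max = 218.1 kN

218.1


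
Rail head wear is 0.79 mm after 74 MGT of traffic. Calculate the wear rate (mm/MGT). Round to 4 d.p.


Wear rate = total wear / cumulative tonnage
Rate = 0.79 / 74
Rate = 0.0107 mm/MGT

0.0107


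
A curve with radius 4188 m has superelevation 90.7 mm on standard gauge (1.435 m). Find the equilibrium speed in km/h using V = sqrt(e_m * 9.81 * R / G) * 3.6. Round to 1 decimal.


Convert cant: e = 90.7 mm = 0.0907 m
V_ms = sqrt(0.0907 * 9.81 * 4188 / 1.435)
V_ms = sqrt(2596.755537) = 50.9584 m/s
V = 50.9584 * 3.6 = 183.5 km/h

183.5


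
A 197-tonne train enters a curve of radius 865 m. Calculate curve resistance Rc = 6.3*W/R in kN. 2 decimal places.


Rc = 6.3 * W / R
Rc = 6.3 * 197 / 865
Rc = 1241.1 / 865
Rc = 1.43 kN

1.43


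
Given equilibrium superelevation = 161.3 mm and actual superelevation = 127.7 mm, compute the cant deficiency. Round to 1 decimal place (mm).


Cant deficiency = equilibrium cant - actual cant
CD = 161.3 - 127.7
CD = 33.6 mm

33.6


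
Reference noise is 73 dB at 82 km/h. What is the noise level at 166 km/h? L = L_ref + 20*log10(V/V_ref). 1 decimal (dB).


V/V_ref = 166 / 82 = 2.02439
log10(2.02439) = 0.306294
20 * 0.306294 = 6.1259
L = 73 + 6.1259 = 79.1 dB

79.1


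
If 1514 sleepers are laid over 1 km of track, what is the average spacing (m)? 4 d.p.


Spacing = 1000 m / number of sleepers
Spacing = 1000 / 1514
Spacing = 0.6605 m

0.6605


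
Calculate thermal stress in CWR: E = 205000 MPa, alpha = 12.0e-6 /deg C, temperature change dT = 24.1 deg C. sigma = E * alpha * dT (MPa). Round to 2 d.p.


sigma = E * alpha * dT
sigma = 205000 * 12.0e-6 * 24.1
sigma = 2.46 * 24.1
sigma = 59.29 MPa

59.29


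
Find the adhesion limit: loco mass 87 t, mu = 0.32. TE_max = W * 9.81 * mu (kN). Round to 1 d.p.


TE_max = W * g * mu
TE_max = 87 * 9.81 * 0.32
TE_max = 853.47 * 0.32
TE_max = 273.1 kN

273.1


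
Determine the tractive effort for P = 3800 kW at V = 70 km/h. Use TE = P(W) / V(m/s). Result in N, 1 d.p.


Convert: P = 3800 kW = 3800000 W
V = 70 / 3.6 = 19.4444 m/s
TE = 3800000 / 19.4444
TE = 195428.6 N

195428.6


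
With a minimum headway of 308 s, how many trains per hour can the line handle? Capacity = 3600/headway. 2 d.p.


Capacity = 3600 / headway
Capacity = 3600 / 308
Capacity = 11.69 trains/hour

11.69


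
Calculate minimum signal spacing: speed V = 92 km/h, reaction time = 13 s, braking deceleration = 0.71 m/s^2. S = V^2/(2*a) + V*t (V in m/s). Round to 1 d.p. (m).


V = 92 / 3.6 = 25.5556 m/s
Braking distance = 25.5556^2 / (2*0.71) = 459.92 m
Sighting distance = 25.5556 * 13 = 332.2222 m
S = 459.92 + 332.2222 = 792.1 m

792.1


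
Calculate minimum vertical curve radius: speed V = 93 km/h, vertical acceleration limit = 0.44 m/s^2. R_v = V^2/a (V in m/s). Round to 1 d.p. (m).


Convert speed: V = 93 / 3.6 = 25.8333 m/s
V^2 = 667.3611 m^2/s^2
R_v = 667.3611 / 0.44
R_v = 1516.7 m

1516.7


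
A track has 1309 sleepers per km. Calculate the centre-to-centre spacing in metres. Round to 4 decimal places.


Spacing = 1000 m / number of sleepers
Spacing = 1000 / 1309
Spacing = 0.7639 m

0.7639


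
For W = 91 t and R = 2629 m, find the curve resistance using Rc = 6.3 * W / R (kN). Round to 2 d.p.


Rc = 6.3 * W / R
Rc = 6.3 * 91 / 2629
Rc = 573.3 / 2629
Rc = 0.22 kN

0.22


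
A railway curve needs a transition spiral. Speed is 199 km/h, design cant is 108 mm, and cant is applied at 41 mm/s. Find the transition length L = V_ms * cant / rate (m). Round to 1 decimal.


Convert speed: V = 199 / 3.6 = 55.2778 m/s
L = 55.2778 * 108 / 41
L = 5970.0 / 41
L = 145.6 m

145.6


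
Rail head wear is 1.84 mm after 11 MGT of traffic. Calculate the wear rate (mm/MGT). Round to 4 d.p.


Wear rate = total wear / cumulative tonnage
Rate = 1.84 / 11
Rate = 0.1673 mm/MGT

0.1673


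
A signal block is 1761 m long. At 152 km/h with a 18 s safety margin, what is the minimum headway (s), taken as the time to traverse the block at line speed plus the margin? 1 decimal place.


V = 152 / 3.6 = 42.2222 m/s
Block traversal time = 1761 / 42.2222 = 41.7079 s
Headway = 41.7079 + 18
Headway = 59.7 s

59.7


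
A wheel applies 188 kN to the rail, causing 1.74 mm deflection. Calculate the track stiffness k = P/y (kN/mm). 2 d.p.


Track stiffness k = P / y
k = 188 / 1.74
k = 108.05 kN/mm

108.05


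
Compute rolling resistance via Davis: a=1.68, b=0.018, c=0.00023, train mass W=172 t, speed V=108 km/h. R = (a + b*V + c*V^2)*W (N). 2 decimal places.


b*V = 0.018 * 108 = 1.944
c*V^2 = 0.00023 * 11664 = 2.68272
R_per_t = 1.68 + 1.944 + 2.68272 = 6.30672 N/t
R_total = 6.30672 * 172 = 1084.76 N

1084.76


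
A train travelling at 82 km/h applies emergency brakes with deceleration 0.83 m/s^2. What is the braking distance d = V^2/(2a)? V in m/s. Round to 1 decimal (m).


Convert speed: V = 82 / 3.6 = 22.7778 m/s
V^2 = 518.8272
d = 518.8272 / (2 * 0.83)
d = 518.8272 / 1.66
d = 312.5 m

312.5


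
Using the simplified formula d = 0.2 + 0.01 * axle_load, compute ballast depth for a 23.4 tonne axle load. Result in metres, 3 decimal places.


d = 0.2 + 0.01 * 23.4
d = 0.2 + 0.234
d = 0.434 m

0.434


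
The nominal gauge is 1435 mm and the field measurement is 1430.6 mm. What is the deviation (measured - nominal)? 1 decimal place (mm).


Deviation = measured - nominal
Deviation = 1430.6 - 1435
Deviation = -4.4 mm

-4.4


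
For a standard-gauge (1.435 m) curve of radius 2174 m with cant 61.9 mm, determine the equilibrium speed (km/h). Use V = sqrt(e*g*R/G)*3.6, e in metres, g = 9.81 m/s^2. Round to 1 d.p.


Convert cant: e = 61.9 mm = 0.0619 m
V_ms = sqrt(0.0619 * 9.81 * 2174 / 1.435)
V_ms = sqrt(919.956506) = 30.3308 m/s
V = 30.3308 * 3.6 = 109.2 km/h

109.2


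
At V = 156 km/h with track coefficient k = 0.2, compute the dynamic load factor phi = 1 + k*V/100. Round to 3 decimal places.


phi = 1 + k * V / 100
phi = 1 + 0.2 * 156 / 100
phi = 1 + 0.312
phi = 1.312

1.312


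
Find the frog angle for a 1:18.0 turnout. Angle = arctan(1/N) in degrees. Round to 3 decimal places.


1/N = 1/18.0 = 0.055556
angle = arctan(0.055556) = 0.055499 rad
angle = 0.055499 * 180/pi = 3.180 degrees

3.180


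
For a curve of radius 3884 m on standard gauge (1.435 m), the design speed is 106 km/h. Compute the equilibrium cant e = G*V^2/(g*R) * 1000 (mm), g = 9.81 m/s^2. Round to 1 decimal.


Convert speed: V = 106 / 3.6 = 29.4444 m/s
Apply formula: e = 1.435 * 29.4444^2 / (9.81 * 3884)
e = 1.435 * 866.9753 / 38102.04
e = 0.032652 m = 32.7 mm

32.7


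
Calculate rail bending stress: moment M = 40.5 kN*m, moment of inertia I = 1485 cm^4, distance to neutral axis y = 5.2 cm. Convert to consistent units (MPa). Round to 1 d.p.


Convert units:
M = 40.5 kN*m = 40500000 N*mm
y = 5.2 cm = 52 mm
I = 1485 cm^4 = 14850000 mm^4
sigma = 40500000 * 52 / 14850000
sigma = 141.8 MPa

141.8


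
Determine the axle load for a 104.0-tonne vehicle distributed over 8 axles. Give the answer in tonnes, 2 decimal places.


Load per axle = total weight / number of axles
Load = 104.0 / 8
Load = 13.00 tonnes

13.00


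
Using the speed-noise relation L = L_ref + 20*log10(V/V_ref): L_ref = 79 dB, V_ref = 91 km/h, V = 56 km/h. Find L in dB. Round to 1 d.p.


V/V_ref = 56 / 91 = 0.615385
log10(0.615385) = -0.210853
20 * -0.210853 = -4.2171
L = 79 + -4.2171 = 74.8 dB

74.8


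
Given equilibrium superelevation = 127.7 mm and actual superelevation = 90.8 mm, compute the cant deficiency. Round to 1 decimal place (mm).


Cant deficiency = equilibrium cant - actual cant
CD = 127.7 - 90.8
CD = 36.9 mm

36.9


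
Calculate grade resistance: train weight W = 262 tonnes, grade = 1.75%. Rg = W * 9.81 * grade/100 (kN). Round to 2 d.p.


Rg = W * 9.81 * grade / 100
Rg = 262 * 9.81 * 1.75 / 100
Rg = 2570.22 * 0.0175
Rg = 44.98 kN

44.98


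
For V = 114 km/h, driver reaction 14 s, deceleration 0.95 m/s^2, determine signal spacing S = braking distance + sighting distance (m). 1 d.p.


V = 114 / 3.6 = 31.6667 m/s
Braking distance = 31.6667^2 / (2*0.95) = 527.7778 m
Sighting distance = 31.6667 * 14 = 443.3333 m
S = 527.7778 + 443.3333 = 971.1 m

971.1
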